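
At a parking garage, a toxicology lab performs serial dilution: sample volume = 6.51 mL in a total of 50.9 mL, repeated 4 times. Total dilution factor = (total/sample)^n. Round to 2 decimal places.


Dilution factor calculation:
Single dilution = V_total / V_sample = 50.9 / 6.51 ≈ 7.81874
Number of dilutions = 4
Total DF = (50.9 / 6.51)^4 (full precision, rounded at the end) = 3737.21

3737.21


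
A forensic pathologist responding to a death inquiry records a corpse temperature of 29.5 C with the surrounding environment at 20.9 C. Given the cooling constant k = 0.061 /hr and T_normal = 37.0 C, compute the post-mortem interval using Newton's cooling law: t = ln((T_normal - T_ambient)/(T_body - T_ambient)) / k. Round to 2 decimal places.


Using Newton's law of cooling:
t = ln((T_normal - T_ambient) / (T_body - T_ambient)) / k
T_normal - T_ambient = 16.1
T_body - T_ambient = 8.6
Ratio = 1.872093
ln(ratio) = 0.627057
t = 0.627057 / 0.061 = 10.28 hours

10.28


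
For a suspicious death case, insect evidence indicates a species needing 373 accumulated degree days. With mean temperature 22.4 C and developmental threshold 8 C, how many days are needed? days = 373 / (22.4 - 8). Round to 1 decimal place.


Insect development time:
Effective temperature = avg_temp - T_base = 22.4 - 8 = 14.4 C
Days = ADD / effective_temp = 373 / 14.4 = 25.9 days

25.9


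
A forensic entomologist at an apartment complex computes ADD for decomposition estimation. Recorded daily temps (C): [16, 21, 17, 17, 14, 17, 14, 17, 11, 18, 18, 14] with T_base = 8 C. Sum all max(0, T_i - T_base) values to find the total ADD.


Computing ADD day by day:
Day 1: max(0, 16 - 8) = 8
Day 2: max(0, 21 - 8) = 13
Day 3: max(0, 17 - 8) = 9
Day 4: max(0, 17 - 8) = 9
Day 5: max(0, 14 - 8) = 6
Day 6: max(0, 17 - 8) = 9
Day 7: max(0, 14 - 8) = 6
Day 8: max(0, 17 - 8) = 9
Day 9: max(0, 11 - 8) = 3
Day 10: max(0, 18 - 8) = 10
Day 11: max(0, 18 - 8) = 10
Day 12: max(0, 14 - 8) = 6
Total ADD = 98

98


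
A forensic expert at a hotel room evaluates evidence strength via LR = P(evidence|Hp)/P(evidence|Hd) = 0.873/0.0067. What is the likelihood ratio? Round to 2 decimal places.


Likelihood ratio calculation:
LR = P(E|Hp) / P(E|Hd)
LR = 0.873 / 0.0067
LR = 130.30

130.30


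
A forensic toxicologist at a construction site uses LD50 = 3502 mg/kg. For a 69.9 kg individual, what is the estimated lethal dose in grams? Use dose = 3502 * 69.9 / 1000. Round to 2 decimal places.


Lethal dose calculation:
Lethal dose = LD50 * body_weight / 1000
= 3502 * 69.9 / 1000
= 244789.8 / 1000
= 244.79 g

244.79


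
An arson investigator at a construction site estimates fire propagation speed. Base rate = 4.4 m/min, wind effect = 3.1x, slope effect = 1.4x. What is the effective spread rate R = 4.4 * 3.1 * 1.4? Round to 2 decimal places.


Fire spread rate calculation:
R = R0 * wind_factor * slope_factor
= 4.4 * 3.1 * 1.4
= 13.64 * 1.4
= 19.10 m/min

19.10


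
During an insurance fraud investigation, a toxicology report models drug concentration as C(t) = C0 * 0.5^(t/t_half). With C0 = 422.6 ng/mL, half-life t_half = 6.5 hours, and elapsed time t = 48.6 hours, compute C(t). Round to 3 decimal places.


Drug concentration decay:
Number of half-lives = t / t_half = 48.6 / 6.5 = 7.476923
Decay factor = 0.5^7.476923 = 0.00561335
C(t) = 422.6 * 0.00561335 = 2.372 ng/mL

2.372


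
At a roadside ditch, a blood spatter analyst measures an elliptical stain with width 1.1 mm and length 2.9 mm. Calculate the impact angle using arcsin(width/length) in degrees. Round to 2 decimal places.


Blood spatter impact angle calculation:
width / length = 1.1 / 2.9 = 0.37931
angle = arcsin(0.37931)
angle = 22.29 degrees

22.29


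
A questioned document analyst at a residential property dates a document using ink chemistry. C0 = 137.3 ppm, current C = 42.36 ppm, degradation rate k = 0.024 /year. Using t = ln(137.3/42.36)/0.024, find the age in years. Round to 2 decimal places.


Document age estimation:
C0/C = 137.3 / 42.36 = 3.241265
ln(C0/C) = 1.175964
t = 1.175964 / 0.024 = 49.00 years

49.00


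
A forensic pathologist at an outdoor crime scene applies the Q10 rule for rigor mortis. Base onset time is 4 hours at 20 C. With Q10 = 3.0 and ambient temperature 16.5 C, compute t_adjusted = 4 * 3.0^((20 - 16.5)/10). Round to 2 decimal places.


Rigor mortis time adjustment:
Exponent = (T_ref - T_actual) / 10 = (20 - 16.5) / 10 = 0.35
Q10 factor = 3.0^0.35 = 1.4689
t_adjusted = 4 * 1.4689 = 5.88 hours

5.88


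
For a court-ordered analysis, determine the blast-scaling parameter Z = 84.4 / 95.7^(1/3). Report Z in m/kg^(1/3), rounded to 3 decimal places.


Scaled distance calculation:
W^(1/3) = 95.7^(1/3) = 4.574082
Z = R / W^(1/3) = 84.4 / 4.574082
Z = 18.452 m/kg^(1/3)

18.452


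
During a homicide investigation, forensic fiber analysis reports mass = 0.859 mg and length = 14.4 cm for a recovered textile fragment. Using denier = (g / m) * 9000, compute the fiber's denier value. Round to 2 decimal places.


Denier calculation:
Mass in grams = 0.859 mg / 1000 = 0.000859 g
Length in meters = 14.4 cm / 100 = 0.144 m
Linear density = mass / length = 0.000859 / 0.144 = 0.00596528 g/m
Denier = (g/m) * 9000 = 0.00596528 * 9000 = 53.69

53.69


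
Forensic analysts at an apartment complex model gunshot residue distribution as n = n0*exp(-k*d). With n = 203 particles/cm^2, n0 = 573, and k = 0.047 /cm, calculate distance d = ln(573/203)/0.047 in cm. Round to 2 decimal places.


GSR distance calculation:
n0/n = 573 / 203 = 2.82266
ln(n0/n) = 1.03768
d = 1.03768 / 0.047 = 22.08 cm

22.08


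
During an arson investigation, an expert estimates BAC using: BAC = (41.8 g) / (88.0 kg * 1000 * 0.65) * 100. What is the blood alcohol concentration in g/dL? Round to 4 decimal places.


Applying the Widmark formula:
BAC = (dose_g / (body_wt * 1000 * r)) * 100
Denominator = 88.0 * 1000 * 0.65 = 57200
BAC = (41.8 / 57200) * 100
BAC = 0.0731 g/dL

0.0731


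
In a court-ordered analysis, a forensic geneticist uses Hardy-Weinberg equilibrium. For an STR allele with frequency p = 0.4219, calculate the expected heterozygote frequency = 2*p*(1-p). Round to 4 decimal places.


Hardy-Weinberg heterozygote frequency:
q = 1 - p = 1 - 0.4219 = 0.5781
2pq = 2 * 0.4219 * 0.5781 = 0.4878

0.4878


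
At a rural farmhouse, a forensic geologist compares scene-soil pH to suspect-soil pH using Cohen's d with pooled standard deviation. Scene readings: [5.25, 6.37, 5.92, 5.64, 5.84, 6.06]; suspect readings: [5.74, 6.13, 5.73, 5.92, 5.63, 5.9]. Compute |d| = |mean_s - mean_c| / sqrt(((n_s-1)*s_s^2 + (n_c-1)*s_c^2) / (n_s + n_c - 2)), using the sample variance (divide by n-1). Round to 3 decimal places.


Pooled-variance Cohen's d for soil pH comparison:
Scene mean = 35.08 / 6 = 5.846667
Suspect mean = 35.05 / 6 = 5.841667
Scene sample variance s_s^2 = 0.144707
Suspect sample variance s_c^2 = 0.032057
Pooled variance = ((n_s-1)*s_s^2 + (n_c-1)*s_c^2) / (n_s + n_c - 2) = 0.088382
Pooled SD = sqrt(0.088382) = 0.297291
Mean difference = 0.005
|d| = |0.005| / 0.297291 = 0.017

0.017


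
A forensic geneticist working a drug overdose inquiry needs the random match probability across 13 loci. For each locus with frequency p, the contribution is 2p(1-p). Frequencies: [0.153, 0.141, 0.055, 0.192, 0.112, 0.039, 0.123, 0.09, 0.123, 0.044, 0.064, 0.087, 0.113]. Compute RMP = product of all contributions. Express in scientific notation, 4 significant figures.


Computing RMP for 13 loci:
Locus 1: 2 * 0.153 * 0.847 = 0.259182
Locus 2: 2 * 0.141 * 0.859 = 0.242238
Locus 3: 2 * 0.055 * 0.945 = 0.10395
Locus 4: 2 * 0.192 * 0.808 = 0.310272
Locus 5: 2 * 0.112 * 0.888 = 0.198912
Locus 6: 2 * 0.039 * 0.961 = 0.074958
Locus 7: 2 * 0.123 * 0.877 = 0.215742
Locus 8: 2 * 0.09 * 0.91 = 0.1638
Locus 9: 2 * 0.123 * 0.877 = 0.215742
Locus 10: 2 * 0.044 * 0.956 = 0.084128
Locus 11: 2 * 0.064 * 0.936 = 0.119808
Locus 12: 2 * 0.087 * 0.913 = 0.158862
Locus 13: 2 * 0.113 * 0.887 = 0.200462
RMP = 7.388e-11

7.388e-11


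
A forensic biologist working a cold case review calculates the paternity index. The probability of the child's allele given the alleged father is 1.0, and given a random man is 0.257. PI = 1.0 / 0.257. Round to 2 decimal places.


Paternity Index calculation:
PI = P(allele|father) / P(allele|random)
PI = 1.0 / 0.257
PI = 3.89

3.89


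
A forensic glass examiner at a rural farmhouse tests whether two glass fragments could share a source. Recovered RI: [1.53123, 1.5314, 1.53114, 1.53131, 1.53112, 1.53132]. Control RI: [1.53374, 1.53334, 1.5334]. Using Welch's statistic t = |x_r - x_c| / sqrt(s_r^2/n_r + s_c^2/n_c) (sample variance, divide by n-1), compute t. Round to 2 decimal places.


Welch's t-criterion for glass RI comparison:
Recovered mean = sum / n_r = 9.18752 / 6 = 1.5312533
Control mean = sum / n_c = 4.60048 / 3 = 1.5334933
Recovered sample variance s_r^2 = 1.20667e-08
Control sample variance s_c^2 = 4.65333e-08
Welch SE (unpooled) = sqrt(s_r^2/n_r + s_c^2/n_c) = sqrt(2.01111e-09 + 1.55111e-08) = sqrt(1.75222e-08) = 0.000132371
|mean_r - mean_c| = 0.00224
t = 0.00224 / 0.000132371 = 16.92

16.92


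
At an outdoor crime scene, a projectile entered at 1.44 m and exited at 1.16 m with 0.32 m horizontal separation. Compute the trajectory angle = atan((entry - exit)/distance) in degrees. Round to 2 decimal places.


Bullet trajectory angle:
Height difference = 1.44 - 1.16 = 0.28 m
angle = atan(0.28 / 0.32)
angle = atan(0.875)
angle = 41.19 degrees

41.19


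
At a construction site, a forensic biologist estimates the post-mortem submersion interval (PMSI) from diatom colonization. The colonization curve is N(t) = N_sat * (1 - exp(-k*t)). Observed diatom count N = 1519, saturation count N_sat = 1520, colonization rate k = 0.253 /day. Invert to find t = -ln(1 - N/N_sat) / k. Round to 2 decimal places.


PMSI from diatom colonization curve:
N / N_sat = 1519 / 1520 = 0.999342
1 - N/N_sat = 0.000658
ln(1 - N/N_sat) = -7.326306
t = -ln(1 - N/N_sat) / k = -(-7.326306) / 0.253 = 28.96 days

28.96


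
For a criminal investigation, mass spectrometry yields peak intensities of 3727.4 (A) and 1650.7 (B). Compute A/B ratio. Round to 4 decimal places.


Spectral peak ratio:
Peak A = 3727.4 counts
Peak B = 1650.7 counts
Ratio = 3727.4 / 1650.7 = 2.2581

2.2581


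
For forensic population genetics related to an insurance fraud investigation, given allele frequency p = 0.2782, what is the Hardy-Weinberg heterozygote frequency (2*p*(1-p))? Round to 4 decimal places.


Hardy-Weinberg heterozygote frequency:
q = 1 - p = 1 - 0.2782 = 0.7218
2pq = 2 * 0.2782 * 0.7218 = 0.4016

0.4016


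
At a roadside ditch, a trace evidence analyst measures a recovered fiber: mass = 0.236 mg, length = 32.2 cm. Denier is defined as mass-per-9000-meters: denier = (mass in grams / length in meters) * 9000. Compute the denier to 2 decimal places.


Denier calculation:
Mass in grams = 0.236 mg / 1000 = 0.000236 g
Length in meters = 32.2 cm / 100 = 0.322 m
Linear density = mass / length = 0.000236 / 0.322 = 0.00073292 g/m
Denier = (g/m) * 9000 = 0.00073292 * 9000 = 6.60

6.60


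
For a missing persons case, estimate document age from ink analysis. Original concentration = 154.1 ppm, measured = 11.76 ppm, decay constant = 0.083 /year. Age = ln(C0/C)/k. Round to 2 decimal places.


Document age estimation:
C0/C = 154.1 / 11.76 = 13.103741
ln(C0/C) = 2.572898
t = 2.572898 / 0.083 = 31.00 years

31.00


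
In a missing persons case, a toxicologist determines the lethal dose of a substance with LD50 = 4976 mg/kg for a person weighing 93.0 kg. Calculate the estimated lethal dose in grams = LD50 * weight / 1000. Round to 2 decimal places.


Lethal dose calculation:
Lethal dose = LD50 * body_weight / 1000
= 4976 * 93.0 / 1000
= 462768 / 1000
= 462.77 g

462.77


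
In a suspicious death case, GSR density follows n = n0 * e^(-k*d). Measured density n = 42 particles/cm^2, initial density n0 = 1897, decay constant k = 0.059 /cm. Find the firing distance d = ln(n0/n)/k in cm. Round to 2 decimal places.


GSR distance calculation:
n0/n = 1897 / 42 = 45.166667
ln(n0/n) = 3.810359
d = 3.810359 / 0.059 = 64.58 cm

64.58


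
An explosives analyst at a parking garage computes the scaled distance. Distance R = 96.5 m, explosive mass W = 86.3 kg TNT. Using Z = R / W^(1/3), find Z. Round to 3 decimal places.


Scaled distance calculation:
W^(1/3) = 86.3^(1/3) = 4.419132
Z = R / W^(1/3) = 96.5 / 4.419132
Z = 21.837 m/kg^(1/3)

21.837


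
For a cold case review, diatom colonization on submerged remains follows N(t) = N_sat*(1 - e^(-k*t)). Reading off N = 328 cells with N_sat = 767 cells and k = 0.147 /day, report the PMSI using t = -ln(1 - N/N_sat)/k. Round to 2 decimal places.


PMSI from diatom colonization curve:
N / N_sat = 328 / 767 = 0.42764
1 - N/N_sat = 0.57236
ln(1 - N/N_sat) = -0.557987
t = -ln(1 - N/N_sat) / k = -(-0.557987) / 0.147 = 3.80 days

3.80


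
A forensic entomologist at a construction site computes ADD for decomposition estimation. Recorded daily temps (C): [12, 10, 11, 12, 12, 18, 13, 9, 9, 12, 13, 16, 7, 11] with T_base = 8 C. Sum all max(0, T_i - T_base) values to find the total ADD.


Computing ADD day by day:
Day 1: max(0, 12 - 8) = 4
Day 2: max(0, 10 - 8) = 2
Day 3: max(0, 11 - 8) = 3
Day 4: max(0, 12 - 8) = 4
Day 5: max(0, 12 - 8) = 4
Day 6: max(0, 18 - 8) = 10
Day 7: max(0, 13 - 8) = 5
Day 8: max(0, 9 - 8) = 1
Day 9: max(0, 9 - 8) = 1
Day 10: max(0, 12 - 8) = 4
Day 11: max(0, 13 - 8) = 5
Day 12: max(0, 16 - 8) = 8
Day 13: max(0, 7 - 8) = 0
Day 14: max(0, 11 - 8) = 3
Total ADD = 54

54


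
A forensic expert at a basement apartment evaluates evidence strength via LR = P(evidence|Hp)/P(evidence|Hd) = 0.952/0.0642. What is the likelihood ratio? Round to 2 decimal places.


Likelihood ratio calculation:
LR = P(E|Hp) / P(E|Hd)
LR = 0.952 / 0.0642
LR = 14.83

14.83


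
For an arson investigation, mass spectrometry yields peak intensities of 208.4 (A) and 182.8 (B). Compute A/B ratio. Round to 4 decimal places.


Spectral peak ratio:
Peak A = 208.4 counts
Peak B = 182.8 counts
Ratio = 208.4 / 182.8 = 1.1400

1.1400


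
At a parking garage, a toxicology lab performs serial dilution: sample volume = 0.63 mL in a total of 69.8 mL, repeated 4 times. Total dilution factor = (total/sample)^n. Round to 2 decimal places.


Dilution factor calculation:
Single dilution = V_total / V_sample = 69.8 / 0.63 ≈ 110.793651
Number of dilutions = 4
Total DF = (69.8 / 0.63)^4 (full precision, rounded at the end) = 150681346.58

150681346.58


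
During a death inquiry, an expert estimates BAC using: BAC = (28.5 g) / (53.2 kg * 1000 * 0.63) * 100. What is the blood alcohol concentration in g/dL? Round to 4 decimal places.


Applying the Widmark formula:
BAC = (dose_g / (body_wt * 1000 * r)) * 100
Denominator = 53.2 * 1000 * 0.63 = 33516
BAC = (28.5 / 33516) * 100
BAC = 0.0850 g/dL

0.0850


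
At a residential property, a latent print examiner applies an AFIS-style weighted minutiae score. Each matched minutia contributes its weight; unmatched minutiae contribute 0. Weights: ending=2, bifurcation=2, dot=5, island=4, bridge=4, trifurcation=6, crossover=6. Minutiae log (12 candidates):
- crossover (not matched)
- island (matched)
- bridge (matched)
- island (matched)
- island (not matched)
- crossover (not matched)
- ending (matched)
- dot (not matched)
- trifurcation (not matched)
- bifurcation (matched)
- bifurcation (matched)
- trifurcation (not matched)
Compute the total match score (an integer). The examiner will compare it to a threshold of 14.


Weighted minutiae match score:
  crossover: not matched, +0
  island: matched, +4 (running total 4)
  bridge: matched, +4 (running total 8)
  island: matched, +4 (running total 12)
  island: not matched, +0
  crossover: not matched, +0
  ending: matched, +2 (running total 14)
  dot: not matched, +0
  trifurcation: not matched, +0
  bifurcation: matched, +2 (running total 16)
  bifurcation: matched, +2 (running total 18)
  trifurcation: not matched, +0
Total score = 18
Threshold = 14; verdict = identification

18


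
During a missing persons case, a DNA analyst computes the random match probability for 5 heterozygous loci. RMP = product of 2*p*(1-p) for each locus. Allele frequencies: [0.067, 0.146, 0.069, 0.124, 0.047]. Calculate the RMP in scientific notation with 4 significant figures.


Computing RMP for 5 loci:
Locus 1: 2 * 0.067 * 0.933 = 0.125022
Locus 2: 2 * 0.146 * 0.854 = 0.249368
Locus 3: 2 * 0.069 * 0.931 = 0.128478
Locus 4: 2 * 0.124 * 0.876 = 0.217248
Locus 5: 2 * 0.047 * 0.953 = 0.089582
RMP = 7.795e-05

7.795e-05


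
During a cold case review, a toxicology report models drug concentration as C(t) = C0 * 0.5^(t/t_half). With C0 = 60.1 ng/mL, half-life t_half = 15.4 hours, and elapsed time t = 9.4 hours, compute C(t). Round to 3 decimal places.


Drug concentration decay:
Number of half-lives = t / t_half = 9.4 / 15.4 = 0.61039
Decay factor = 0.5^0.61039 = 0.65501961
C(t) = 60.1 * 0.65501961 = 39.367 ng/mL

39.367


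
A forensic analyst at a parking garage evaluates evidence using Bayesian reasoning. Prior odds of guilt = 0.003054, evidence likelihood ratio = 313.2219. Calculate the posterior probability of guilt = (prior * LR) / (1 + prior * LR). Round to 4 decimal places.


Bayesian evidence evaluation:
Posterior odds = prior_odds * LR = 0.003054 * 313.2219 = 0.9565797
Posterior probability = posterior_odds / (1 + posterior_odds)
= 0.9565797 / (1 + 0.9565797)
= 0.9565797 / 1.9565797
= 0.4889

0.4889


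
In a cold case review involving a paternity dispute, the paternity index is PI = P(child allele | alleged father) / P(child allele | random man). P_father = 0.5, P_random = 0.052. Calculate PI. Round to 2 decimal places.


Paternity Index calculation:
PI = P(allele|father) / P(allele|random)
PI = 0.5 / 0.052
PI = 9.62

9.62


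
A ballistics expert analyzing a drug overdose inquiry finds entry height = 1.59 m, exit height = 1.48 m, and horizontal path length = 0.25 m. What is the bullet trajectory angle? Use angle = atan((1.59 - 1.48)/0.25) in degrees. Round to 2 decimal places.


Bullet trajectory angle:
Height difference = 1.59 - 1.48 = 0.11 m
angle = atan(0.11 / 0.25)
angle = atan(0.44)
angle = 23.75 degrees

23.75


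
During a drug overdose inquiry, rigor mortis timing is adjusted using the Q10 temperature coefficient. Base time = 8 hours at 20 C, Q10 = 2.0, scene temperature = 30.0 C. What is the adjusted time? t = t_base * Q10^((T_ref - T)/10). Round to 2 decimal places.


Rigor mortis time adjustment:
Exponent = (T_ref - T_actual) / 10 = (20 - 30.0) / 10 = -1
Q10 factor = 2.0^-1 = 0.5
t_adjusted = 8 * 0.5 = 4.00 hours

4.00


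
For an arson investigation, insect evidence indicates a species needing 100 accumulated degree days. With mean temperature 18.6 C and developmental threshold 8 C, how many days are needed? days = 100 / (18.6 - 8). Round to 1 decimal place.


Insect development time:
Effective temperature = avg_temp - T_base = 18.6 - 8 = 10.6 C
Days = ADD / effective_temp = 100 / 10.6 = 9.4 days

9.4


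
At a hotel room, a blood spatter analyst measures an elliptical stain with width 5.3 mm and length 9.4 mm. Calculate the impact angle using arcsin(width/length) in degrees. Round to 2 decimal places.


Blood spatter impact angle calculation:
width / length = 5.3 / 9.4 = 0.56383
angle = arcsin(0.56383)
angle = 34.32 degrees

34.32


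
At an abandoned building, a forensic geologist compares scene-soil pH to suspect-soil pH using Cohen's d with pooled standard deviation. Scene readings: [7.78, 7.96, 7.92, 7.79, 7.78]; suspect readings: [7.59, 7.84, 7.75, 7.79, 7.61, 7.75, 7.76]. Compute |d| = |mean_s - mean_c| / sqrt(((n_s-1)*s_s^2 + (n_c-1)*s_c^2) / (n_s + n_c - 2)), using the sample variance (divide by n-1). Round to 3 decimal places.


Pooled-variance Cohen's d for soil pH comparison:
Scene mean = 39.23 / 5 = 7.846
Suspect mean = 54.09 / 7 = 7.727143
Scene sample variance s_s^2 = 0.00758
Suspect sample variance s_c^2 = 0.008557
Pooled variance = ((n_s-1)*s_s^2 + (n_c-1)*s_c^2) / (n_s + n_c - 2) = 0.008166
Pooled SD = sqrt(0.008166) = 0.090366
Mean difference = 0.118857
|d| = |0.118857| / 0.090366 = 1.315

1.315


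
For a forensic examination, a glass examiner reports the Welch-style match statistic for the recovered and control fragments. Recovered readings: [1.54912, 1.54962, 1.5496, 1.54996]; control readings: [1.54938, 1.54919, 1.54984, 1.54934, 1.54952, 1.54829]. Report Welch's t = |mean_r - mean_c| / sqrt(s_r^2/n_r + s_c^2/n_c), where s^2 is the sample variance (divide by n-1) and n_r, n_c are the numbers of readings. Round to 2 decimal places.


Welch's t-criterion for glass RI comparison:
Recovered mean = sum / n_r = 6.1983 / 4 = 1.549575
Control mean = sum / n_c = 9.29556 / 6 = 1.54926
Recovered sample variance s_r^2 = 1.193e-07
Control sample variance s_c^2 = 2.7412e-07
Welch SE (unpooled) = sqrt(s_r^2/n_r + s_c^2/n_c) = sqrt(2.9825e-08 + 4.56867e-08) = sqrt(7.55117e-08) = 0.000274794
|mean_r - mean_c| = 0.000315
t = 0.000315 / 0.000274794 = 1.15

1.15


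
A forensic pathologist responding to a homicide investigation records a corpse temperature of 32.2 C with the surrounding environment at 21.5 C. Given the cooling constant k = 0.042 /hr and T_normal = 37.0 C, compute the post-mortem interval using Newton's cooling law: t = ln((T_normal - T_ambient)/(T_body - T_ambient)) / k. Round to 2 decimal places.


Using Newton's law of cooling:
t = ln((T_normal - T_ambient) / (T_body - T_ambient)) / k
T_normal - T_ambient = 15.5
T_body - T_ambient = 10.7
Ratio = 1.448598
ln(ratio) = 0.370596
t = 0.370596 / 0.042 = 8.82 hours

8.82


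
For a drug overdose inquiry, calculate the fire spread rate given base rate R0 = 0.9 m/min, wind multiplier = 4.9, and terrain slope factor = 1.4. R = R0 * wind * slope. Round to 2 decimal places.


Fire spread rate calculation:
R = R0 * wind_factor * slope_factor
= 0.9 * 4.9 * 1.4
= 4.41 * 1.4
= 6.17 m/min

6.17


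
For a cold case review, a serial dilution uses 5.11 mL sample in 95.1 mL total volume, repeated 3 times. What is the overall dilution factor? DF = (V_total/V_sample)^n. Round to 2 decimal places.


Dilution factor calculation:
Single dilution = V_total / V_sample = 95.1 / 5.11 ≈ 18.610568
Number of dilutions = 3
Total DF = (95.1 / 5.11)^3 (full precision, rounded at the end) = 6445.83

6445.83


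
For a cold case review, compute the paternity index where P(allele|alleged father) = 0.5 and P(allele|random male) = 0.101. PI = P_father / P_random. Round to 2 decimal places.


Paternity Index calculation:
PI = P(allele|father) / P(allele|random)
PI = 0.5 / 0.101
PI = 4.95

4.95


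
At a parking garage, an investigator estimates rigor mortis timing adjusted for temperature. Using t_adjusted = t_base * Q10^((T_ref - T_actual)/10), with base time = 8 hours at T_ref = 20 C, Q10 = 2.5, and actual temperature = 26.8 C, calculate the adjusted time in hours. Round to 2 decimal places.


Rigor mortis time adjustment:
Exponent = (T_ref - T_actual) / 10 = (20 - 26.8) / 10 = -0.68
Q10 factor = 2.5^-0.68 = 0.53629
t_adjusted = 8 * 0.53629 = 4.29 hours

4.29


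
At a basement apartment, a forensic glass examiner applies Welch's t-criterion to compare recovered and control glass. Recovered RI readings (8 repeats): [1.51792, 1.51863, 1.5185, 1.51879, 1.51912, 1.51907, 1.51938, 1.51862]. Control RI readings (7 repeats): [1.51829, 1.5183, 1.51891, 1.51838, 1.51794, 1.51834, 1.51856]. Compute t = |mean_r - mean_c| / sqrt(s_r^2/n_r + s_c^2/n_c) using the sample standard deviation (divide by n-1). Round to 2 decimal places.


Welch's t-criterion for glass RI comparison:
Recovered mean = sum / n_r = 12.15003 / 8 = 1.5187537
Control mean = sum / n_c = 10.62872 / 7 = 1.5183886
Recovered sample variance s_r^2 = 2.02913e-07
Control sample variance s_c^2 = 8.7081e-08
Welch SE (unpooled) = sqrt(s_r^2/n_r + s_c^2/n_c) = sqrt(2.53641e-08 + 1.24401e-08) = sqrt(3.78042e-08) = 0.000194433
|mean_r - mean_c| = 0.000365179
t = 0.000365179 / 0.000194433 = 1.88

1.88


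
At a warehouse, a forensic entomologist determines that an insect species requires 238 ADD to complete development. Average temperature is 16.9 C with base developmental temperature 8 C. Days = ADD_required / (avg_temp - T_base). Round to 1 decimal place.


Insect development time:
Effective temperature = avg_temp - T_base = 16.9 - 8 = 8.9 C
Days = ADD / effective_temp = 238 / 8.9 = 26.7 days

26.7


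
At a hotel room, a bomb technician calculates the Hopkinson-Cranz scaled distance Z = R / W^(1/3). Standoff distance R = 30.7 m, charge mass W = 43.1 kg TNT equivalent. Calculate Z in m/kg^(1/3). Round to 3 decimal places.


Scaled distance calculation:
W^(1/3) = 43.1^(1/3) = 3.506112
Z = R / W^(1/3) = 30.7 / 3.506112
Z = 8.756 m/kg^(1/3)

8.756


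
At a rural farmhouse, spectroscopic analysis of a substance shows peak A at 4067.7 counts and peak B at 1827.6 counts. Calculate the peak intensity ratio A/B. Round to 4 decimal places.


Spectral peak ratio:
Peak A = 4067.7 counts
Peak B = 1827.6 counts
Ratio = 4067.7 / 1827.6 = 2.2257

2.2257


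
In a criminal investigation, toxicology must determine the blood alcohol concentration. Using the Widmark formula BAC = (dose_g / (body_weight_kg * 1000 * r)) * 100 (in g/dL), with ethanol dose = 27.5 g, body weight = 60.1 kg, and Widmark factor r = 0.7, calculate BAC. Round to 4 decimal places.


Applying the Widmark formula:
BAC = (dose_g / (body_wt * 1000 * r)) * 100
Denominator = 60.1 * 1000 * 0.7 = 42070
BAC = (27.5 / 42070) * 100
BAC = 0.0654 g/dL

0.0654


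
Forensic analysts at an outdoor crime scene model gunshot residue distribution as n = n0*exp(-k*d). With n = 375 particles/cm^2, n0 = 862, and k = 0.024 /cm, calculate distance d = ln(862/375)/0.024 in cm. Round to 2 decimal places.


GSR distance calculation:
n0/n = 862 / 375 = 2.298667
ln(n0/n) = 0.832329
d = 0.832329 / 0.024 = 34.68 cm

34.68


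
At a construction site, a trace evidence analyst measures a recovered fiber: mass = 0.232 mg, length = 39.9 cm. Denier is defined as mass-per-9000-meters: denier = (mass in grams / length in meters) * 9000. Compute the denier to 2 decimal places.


Denier calculation:
Mass in grams = 0.232 mg / 1000 = 0.000232 g
Length in meters = 39.9 cm / 100 = 0.399 m
Linear density = mass / length = 0.000232 / 0.399 = 0.00058145 g/m
Denier = (g/m) * 9000 = 0.00058145 * 9000 = 5.23

5.23


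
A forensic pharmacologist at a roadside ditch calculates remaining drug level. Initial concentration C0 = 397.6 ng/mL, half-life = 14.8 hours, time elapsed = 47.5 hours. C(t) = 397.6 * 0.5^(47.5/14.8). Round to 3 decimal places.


Drug concentration decay:
Number of half-lives = t / t_half = 47.5 / 14.8 = 3.209459
Decay factor = 0.5^3.209459 = 0.10810769
C(t) = 397.6 * 0.10810769 = 42.984 ng/mL

42.984


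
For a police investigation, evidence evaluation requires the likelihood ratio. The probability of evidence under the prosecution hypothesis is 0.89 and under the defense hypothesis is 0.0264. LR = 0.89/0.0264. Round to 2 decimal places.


Likelihood ratio calculation:
LR = P(E|Hp) / P(E|Hd)
LR = 0.89 / 0.0264
LR = 33.71

33.71


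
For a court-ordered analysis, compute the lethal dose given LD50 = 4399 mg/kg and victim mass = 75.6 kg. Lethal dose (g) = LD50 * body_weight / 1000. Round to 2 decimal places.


Lethal dose calculation:
Lethal dose = LD50 * body_weight / 1000
= 4399 * 75.6 / 1000
= 332564.4 / 1000
= 332.56 g

332.56


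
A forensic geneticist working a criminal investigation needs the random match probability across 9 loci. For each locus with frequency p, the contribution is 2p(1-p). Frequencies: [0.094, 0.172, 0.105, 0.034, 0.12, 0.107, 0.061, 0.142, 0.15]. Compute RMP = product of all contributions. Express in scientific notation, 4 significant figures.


Computing RMP for 9 loci:
Locus 1: 2 * 0.094 * 0.906 = 0.170328
Locus 2: 2 * 0.172 * 0.828 = 0.284832
Locus 3: 2 * 0.105 * 0.895 = 0.18795
Locus 4: 2 * 0.034 * 0.966 = 0.065688
Locus 5: 2 * 0.12 * 0.88 = 0.2112
Locus 6: 2 * 0.107 * 0.893 = 0.191102
Locus 7: 2 * 0.061 * 0.939 = 0.114558
Locus 8: 2 * 0.142 * 0.858 = 0.243672
Locus 9: 2 * 0.15 * 0.85 = 0.255
RMP = 1.721e-07

1.721e-07


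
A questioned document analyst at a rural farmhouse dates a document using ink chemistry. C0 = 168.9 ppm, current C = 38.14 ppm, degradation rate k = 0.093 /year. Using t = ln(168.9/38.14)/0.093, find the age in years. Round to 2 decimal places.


Document age estimation:
C0/C = 168.9 / 38.14 = 4.428422
ln(C0/C) = 1.488043
t = 1.488043 / 0.093 = 16.00 years

16.00


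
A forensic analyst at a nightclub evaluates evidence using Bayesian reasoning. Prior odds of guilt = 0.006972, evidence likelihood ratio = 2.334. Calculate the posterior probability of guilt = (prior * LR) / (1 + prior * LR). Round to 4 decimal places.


Bayesian evidence evaluation:
Posterior odds = prior_odds * LR = 0.006972 * 2.334 = 0.01627265
Posterior probability = posterior_odds / (1 + posterior_odds)
= 0.01627265 / (1 + 0.01627265)
= 0.01627265 / 1.01627265
= 0.0160

0.0160


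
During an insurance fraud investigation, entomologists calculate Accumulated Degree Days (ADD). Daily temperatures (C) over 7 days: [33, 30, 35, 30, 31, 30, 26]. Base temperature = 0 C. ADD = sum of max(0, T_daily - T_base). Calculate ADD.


Computing ADD day by day:
Day 1: max(0, 33 - 0) = 33
Day 2: max(0, 30 - 0) = 30
Day 3: max(0, 35 - 0) = 35
Day 4: max(0, 30 - 0) = 30
Day 5: max(0, 31 - 0) = 31
Day 6: max(0, 30 - 0) = 30
Day 7: max(0, 26 - 0) = 26
Total ADD = 215

215


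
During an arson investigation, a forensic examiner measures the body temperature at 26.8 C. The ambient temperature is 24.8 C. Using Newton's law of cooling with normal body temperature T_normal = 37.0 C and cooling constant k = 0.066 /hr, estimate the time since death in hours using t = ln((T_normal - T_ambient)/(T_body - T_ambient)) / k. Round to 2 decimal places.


Using Newton's law of cooling:
t = ln((T_normal - T_ambient) / (T_body - T_ambient)) / k
T_normal - T_ambient = 12.2
T_body - T_ambient = 2.0
Ratio = 6.1
ln(ratio) = 1.808289
t = 1.808289 / 0.066 = 27.40 hours

27.40


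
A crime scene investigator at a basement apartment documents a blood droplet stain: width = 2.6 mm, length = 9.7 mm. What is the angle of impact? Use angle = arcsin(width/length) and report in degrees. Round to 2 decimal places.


Blood spatter impact angle calculation:
width / length = 2.6 / 9.7 = 0.268041
angle = arcsin(0.268041)
angle = 15.55 degrees

15.55


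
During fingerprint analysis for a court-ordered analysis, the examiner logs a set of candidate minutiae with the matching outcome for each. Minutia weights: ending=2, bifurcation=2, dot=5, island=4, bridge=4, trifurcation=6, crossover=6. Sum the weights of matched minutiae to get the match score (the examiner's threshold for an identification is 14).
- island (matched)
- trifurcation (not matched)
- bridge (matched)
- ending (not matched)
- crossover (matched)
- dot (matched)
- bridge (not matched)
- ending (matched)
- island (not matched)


Weighted minutiae match score:
  island: matched, +4 (running total 4)
  trifurcation: not matched, +0
  bridge: matched, +4 (running total 8)
  ending: not matched, +0
  crossover: matched, +6 (running total 14)
  dot: matched, +5 (running total 19)
  bridge: not matched, +0
  ending: matched, +2 (running total 21)
  island: not matched, +0
Total score = 21
Threshold = 14; verdict = identification

21


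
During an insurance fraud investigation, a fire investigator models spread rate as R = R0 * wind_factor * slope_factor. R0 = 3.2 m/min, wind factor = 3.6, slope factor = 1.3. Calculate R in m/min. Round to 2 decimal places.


Fire spread rate calculation:
R = R0 * wind_factor * slope_factor
= 3.2 * 3.6 * 1.3
= 11.52 * 1.3
= 14.98 m/min

14.98


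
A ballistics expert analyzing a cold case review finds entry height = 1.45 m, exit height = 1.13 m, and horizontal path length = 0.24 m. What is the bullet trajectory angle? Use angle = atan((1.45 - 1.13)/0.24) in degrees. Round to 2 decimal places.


Bullet trajectory angle:
Height difference = 1.45 - 1.13 = 0.32 m
angle = atan(0.32 / 0.24)
angle = atan(1.333333)
angle = 53.13 degrees

53.13


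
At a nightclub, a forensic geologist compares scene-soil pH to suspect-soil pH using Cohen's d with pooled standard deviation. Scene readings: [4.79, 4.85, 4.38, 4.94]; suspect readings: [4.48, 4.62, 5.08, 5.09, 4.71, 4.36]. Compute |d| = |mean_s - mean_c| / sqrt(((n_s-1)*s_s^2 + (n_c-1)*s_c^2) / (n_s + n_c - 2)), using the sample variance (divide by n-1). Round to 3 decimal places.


Pooled-variance Cohen's d for soil pH comparison:
Scene mean = 18.96 / 4 = 4.74
Suspect mean = 28.34 / 6 = 4.723333
Scene sample variance s_s^2 = 0.0614
Suspect sample variance s_c^2 = 0.092747
Pooled variance = ((n_s-1)*s_s^2 + (n_c-1)*s_c^2) / (n_s + n_c - 2) = 0.080992
Pooled SD = sqrt(0.080992) = 0.284591
Mean difference = 0.016667
|d| = |0.016667| / 0.284591 = 0.059

0.059


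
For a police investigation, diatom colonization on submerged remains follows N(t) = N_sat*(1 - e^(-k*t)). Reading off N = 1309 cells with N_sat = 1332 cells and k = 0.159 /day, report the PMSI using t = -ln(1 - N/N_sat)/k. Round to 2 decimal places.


PMSI from diatom colonization curve:
N / N_sat = 1309 / 1332 = 0.982733
1 - N/N_sat = 0.017267
ln(1 - N/N_sat) = -4.058958
t = -ln(1 - N/N_sat) / k = -(-4.058958) / 0.159 = 25.53 days

25.53


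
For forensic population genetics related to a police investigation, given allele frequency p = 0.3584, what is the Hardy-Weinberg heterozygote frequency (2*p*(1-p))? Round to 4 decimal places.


Hardy-Weinberg heterozygote frequency:
q = 1 - p = 1 - 0.3584 = 0.6416
2pq = 2 * 0.3584 * 0.6416 = 0.4599

0.4599


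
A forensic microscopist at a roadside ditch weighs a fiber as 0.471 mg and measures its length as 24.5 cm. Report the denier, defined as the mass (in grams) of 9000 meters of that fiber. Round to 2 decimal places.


Denier calculation:
Mass in grams = 0.471 mg / 1000 = 0.000471 g
Length in meters = 24.5 cm / 100 = 0.245 m
Linear density = mass / length = 0.000471 / 0.245 = 0.00192245 g/m
Denier = (g/m) * 9000 = 0.00192245 * 9000 = 17.30

17.30


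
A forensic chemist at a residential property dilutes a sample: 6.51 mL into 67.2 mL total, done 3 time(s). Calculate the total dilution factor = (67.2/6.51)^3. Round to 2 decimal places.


Dilution factor calculation:
Single dilution = V_total / V_sample = 67.2 / 6.51 ≈ 10.322581
Number of dilutions = 3
Total DF = (67.2 / 6.51)^3 (full precision, rounded at the end) = 1099.93

1099.93


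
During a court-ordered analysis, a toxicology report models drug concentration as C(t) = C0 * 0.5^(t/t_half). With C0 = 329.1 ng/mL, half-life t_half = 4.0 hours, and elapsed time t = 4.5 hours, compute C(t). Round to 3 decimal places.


Drug concentration decay:
Number of half-lives = t / t_half = 4.5 / 4.0 = 1.125
Decay factor = 0.5^1.125 = 0.45850202
C(t) = 329.1 * 0.45850202 = 150.893 ng/mL

150.893


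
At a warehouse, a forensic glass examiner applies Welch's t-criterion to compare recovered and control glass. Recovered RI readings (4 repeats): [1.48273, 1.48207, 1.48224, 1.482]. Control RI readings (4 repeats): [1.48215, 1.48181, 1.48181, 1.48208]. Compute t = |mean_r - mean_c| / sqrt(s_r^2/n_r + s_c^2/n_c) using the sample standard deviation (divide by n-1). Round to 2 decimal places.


Welch's t-criterion for glass RI comparison:
Recovered mean = sum / n_r = 5.92904 / 4 = 1.48226
Control mean = sum / n_c = 5.92785 / 4 = 1.4819625
Recovered sample variance s_r^2 = 1.08333e-07
Control sample variance s_c^2 = 3.1825e-08
Welch SE (unpooled) = sqrt(s_r^2/n_r + s_c^2/n_c) = sqrt(2.70833e-08 + 7.95625e-09) = sqrt(3.50396e-08) = 0.000187189
|mean_r - mean_c| = 0.0002975
t = 0.0002975 / 0.000187189 = 1.59

1.59


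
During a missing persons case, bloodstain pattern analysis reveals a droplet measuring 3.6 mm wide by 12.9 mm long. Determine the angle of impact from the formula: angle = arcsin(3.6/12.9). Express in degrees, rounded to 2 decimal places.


Blood spatter impact angle calculation:
width / length = 3.6 / 12.9 = 0.27907
angle = arcsin(0.27907)
angle = 16.20 degrees

16.20


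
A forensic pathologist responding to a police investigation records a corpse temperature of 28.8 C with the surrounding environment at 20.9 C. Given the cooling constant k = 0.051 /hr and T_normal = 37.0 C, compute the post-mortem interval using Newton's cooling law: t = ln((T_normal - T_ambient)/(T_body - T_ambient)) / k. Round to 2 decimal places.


Using Newton's law of cooling:
t = ln((T_normal - T_ambient) / (T_body - T_ambient)) / k
T_normal - T_ambient = 16.1
T_body - T_ambient = 7.9
Ratio = 2.037975
ln(ratio) = 0.711957
t = 0.711957 / 0.051 = 13.96 hours

13.96


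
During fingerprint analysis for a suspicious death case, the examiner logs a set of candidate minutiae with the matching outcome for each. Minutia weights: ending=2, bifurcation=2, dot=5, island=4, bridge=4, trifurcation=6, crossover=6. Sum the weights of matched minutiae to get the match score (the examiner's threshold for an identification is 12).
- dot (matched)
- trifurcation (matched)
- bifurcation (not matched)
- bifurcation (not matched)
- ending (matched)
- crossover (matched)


Weighted minutiae match score:
  dot: matched, +5 (running total 5)
  trifurcation: matched, +6 (running total 11)
  bifurcation: not matched, +0
  bifurcation: not matched, +0
  ending: matched, +2 (running total 13)
  crossover: matched, +6 (running total 19)
Total score = 19
Threshold = 12; verdict = identification

19


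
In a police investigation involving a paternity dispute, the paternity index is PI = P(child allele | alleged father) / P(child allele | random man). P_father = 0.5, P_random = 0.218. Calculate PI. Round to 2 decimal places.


Paternity Index calculation:
PI = P(allele|father) / P(allele|random)
PI = 0.5 / 0.218
PI = 2.29

2.29


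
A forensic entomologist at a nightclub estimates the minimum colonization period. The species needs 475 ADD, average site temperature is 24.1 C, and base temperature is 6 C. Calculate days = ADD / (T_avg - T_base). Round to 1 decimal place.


Insect development time:
Effective temperature = avg_temp - T_base = 24.1 - 6 = 18.1 C
Days = ADD / effective_temp = 475 / 18.1 = 26.2 days

26.2


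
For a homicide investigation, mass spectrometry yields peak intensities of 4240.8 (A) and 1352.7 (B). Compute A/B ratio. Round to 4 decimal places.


Spectral peak ratio:
Peak A = 4240.8 counts
Peak B = 1352.7 counts
Ratio = 4240.8 / 1352.7 = 3.1351

3.1351


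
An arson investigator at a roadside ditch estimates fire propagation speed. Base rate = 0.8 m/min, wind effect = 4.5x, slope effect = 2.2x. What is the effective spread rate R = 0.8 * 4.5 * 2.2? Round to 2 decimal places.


Fire spread rate calculation:
R = R0 * wind_factor * slope_factor
= 0.8 * 4.5 * 2.2
= 3.6 * 2.2
= 7.92 m/min

7.92


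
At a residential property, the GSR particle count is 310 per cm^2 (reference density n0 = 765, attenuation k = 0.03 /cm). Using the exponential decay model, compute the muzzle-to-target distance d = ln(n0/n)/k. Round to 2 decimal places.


GSR distance calculation:
n0/n = 765 / 310 = 2.467742
ln(n0/n) = 0.903304
d = 0.903304 / 0.03 = 30.11 cm

30.11


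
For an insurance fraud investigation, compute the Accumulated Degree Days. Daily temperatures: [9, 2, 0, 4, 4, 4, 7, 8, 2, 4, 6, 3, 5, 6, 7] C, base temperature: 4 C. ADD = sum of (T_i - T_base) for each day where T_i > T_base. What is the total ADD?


Computing ADD day by day:
Day 1: max(0, 9 - 4) = 5
Day 2: max(0, 2 - 4) = 0
Day 3: max(0, 0 - 4) = 0
Day 4: max(0, 4 - 4) = 0
Day 5: max(0, 4 - 4) = 0
Day 6: max(0, 4 - 4) = 0
Day 7: max(0, 7 - 4) = 3
Day 8: max(0, 8 - 4) = 4
Day 9: max(0, 2 - 4) = 0
Day 10: max(0, 4 - 4) = 0
Day 11: max(0, 6 - 4) = 2
Day 12: max(0, 3 - 4) = 0
Day 13: max(0, 5 - 4) = 1
Day 14: max(0, 6 - 4) = 2
Day 15: max(0, 7 - 4) = 3
Total ADD = 20

20
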